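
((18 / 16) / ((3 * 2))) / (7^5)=3 / 268912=0.00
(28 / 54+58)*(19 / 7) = 30020 / 189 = 158.84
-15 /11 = -1.36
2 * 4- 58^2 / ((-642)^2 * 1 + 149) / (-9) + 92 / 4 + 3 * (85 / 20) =649406431 / 14843268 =43.75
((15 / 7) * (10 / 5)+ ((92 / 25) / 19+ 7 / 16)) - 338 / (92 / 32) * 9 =-1288658883 / 1223600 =-1053.17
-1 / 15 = -0.07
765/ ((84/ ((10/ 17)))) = 75/ 14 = 5.36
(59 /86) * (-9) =-531 /86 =-6.17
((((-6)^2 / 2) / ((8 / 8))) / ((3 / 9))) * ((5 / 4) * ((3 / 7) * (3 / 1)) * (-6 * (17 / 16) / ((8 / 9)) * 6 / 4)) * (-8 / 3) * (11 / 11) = 2489.67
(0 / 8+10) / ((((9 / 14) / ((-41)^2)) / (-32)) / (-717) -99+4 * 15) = -359976064 / 1403906649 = -0.26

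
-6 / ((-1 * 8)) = 3 / 4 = 0.75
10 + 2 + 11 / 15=191 / 15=12.73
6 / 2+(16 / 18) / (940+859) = 48581 / 16191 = 3.00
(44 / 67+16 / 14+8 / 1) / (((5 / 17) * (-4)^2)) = 19533 / 9380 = 2.08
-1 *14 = -14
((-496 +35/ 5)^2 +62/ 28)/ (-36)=-6642.31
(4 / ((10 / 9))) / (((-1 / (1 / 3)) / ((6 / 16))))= -9 / 20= -0.45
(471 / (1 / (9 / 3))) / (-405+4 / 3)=-4239 / 1211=-3.50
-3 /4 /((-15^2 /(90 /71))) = 3 /710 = 0.00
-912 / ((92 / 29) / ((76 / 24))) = -20938 / 23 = -910.35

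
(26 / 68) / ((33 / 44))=26 / 51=0.51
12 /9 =4 /3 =1.33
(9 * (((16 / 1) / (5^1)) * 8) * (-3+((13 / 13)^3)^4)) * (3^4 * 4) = -746496 / 5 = -149299.20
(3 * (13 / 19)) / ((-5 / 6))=-234 / 95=-2.46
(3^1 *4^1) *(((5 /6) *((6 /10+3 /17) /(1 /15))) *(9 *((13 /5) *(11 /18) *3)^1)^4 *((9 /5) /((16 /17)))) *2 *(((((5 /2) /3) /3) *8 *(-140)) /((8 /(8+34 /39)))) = -104122335147831 /200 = -520611675739.16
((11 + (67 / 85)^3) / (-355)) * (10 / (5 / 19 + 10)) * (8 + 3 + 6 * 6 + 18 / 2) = -5005153888 / 2834186875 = -1.77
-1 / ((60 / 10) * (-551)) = 1 / 3306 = 0.00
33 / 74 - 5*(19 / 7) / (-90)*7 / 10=3673 / 6660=0.55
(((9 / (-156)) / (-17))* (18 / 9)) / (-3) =-1 / 442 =-0.00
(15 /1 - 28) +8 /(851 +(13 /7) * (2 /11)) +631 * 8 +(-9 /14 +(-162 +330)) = 4774430273 /917742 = 5202.37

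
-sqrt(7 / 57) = -sqrt(399) / 57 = -0.35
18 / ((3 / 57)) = 342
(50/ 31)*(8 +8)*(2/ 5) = 320/ 31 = 10.32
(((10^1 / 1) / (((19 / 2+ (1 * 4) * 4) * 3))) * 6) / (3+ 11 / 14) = 0.21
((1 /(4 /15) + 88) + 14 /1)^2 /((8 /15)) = 2683935 /128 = 20968.24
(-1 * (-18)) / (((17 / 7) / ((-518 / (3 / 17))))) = -21756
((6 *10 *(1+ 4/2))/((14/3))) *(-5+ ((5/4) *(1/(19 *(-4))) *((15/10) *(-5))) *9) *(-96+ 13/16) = 486255825/34048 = 14281.48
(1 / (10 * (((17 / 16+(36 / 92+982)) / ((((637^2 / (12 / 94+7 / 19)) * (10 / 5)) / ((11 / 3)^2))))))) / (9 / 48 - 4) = -3.25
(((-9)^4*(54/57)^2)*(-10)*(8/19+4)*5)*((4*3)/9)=-1735570.55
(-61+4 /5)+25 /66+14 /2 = -17431 /330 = -52.82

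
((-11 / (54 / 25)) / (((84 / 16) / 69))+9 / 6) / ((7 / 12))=-112.17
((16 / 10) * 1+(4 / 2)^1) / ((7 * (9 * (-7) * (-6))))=1 / 735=0.00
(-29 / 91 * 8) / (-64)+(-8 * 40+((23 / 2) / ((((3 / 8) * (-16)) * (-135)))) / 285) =-26886056489 / 84029400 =-319.96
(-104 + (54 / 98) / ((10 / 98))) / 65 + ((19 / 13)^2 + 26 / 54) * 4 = 1021357 / 114075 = 8.95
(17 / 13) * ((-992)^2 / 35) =16729088 / 455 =36767.23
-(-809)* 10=8090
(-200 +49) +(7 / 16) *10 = -1173 / 8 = -146.62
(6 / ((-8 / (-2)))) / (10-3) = 3 / 14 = 0.21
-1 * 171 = -171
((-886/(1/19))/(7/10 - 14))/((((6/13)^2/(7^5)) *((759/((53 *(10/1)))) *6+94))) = 973407.47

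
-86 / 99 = -0.87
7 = 7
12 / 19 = 0.63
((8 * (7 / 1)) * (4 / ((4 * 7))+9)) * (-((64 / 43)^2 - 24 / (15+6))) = -7106560 / 12943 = -549.07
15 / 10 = 3 / 2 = 1.50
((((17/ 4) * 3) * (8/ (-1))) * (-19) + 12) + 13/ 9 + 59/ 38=667925/ 342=1953.00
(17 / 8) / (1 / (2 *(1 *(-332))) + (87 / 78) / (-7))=-128401 / 9719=-13.21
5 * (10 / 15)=10 / 3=3.33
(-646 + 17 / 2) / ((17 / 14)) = -525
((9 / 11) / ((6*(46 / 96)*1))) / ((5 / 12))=864 / 1265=0.68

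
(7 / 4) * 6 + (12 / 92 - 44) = -1535 / 46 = -33.37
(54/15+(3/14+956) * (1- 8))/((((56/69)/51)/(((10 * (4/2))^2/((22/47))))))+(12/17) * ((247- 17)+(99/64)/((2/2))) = -359240950.42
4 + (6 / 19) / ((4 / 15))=197 / 38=5.18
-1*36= -36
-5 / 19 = -0.26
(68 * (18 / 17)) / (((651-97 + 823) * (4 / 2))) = 0.03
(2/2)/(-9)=-1/9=-0.11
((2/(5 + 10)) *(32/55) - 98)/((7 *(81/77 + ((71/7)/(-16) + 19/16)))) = -646288/74175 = -8.71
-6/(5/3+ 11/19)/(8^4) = -171/262144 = -0.00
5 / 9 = 0.56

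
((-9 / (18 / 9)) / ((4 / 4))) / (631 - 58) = -3 / 382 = -0.01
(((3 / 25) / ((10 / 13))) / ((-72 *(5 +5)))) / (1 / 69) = -299 / 20000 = -0.01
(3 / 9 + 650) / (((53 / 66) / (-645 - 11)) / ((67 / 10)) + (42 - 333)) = -943253872 / 422071321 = -2.23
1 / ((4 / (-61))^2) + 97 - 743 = -6615 / 16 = -413.44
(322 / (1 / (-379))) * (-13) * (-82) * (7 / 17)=-910647556 / 17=-53567503.29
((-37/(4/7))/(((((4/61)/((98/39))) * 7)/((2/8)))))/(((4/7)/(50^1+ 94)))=-2322453/104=-22331.28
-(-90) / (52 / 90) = 2025 / 13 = 155.77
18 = 18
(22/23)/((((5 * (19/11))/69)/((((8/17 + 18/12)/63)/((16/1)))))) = 8107/542640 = 0.01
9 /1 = 9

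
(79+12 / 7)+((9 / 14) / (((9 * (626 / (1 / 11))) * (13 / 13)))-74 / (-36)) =71814103 / 867636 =82.77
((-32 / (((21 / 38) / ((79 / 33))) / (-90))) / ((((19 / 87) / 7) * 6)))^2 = 537464934400 / 121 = 4441858961.98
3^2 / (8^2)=9 / 64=0.14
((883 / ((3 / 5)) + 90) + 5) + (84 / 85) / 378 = 1198502 / 765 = 1566.67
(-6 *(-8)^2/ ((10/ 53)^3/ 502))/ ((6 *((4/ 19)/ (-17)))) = 386236960.67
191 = 191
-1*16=-16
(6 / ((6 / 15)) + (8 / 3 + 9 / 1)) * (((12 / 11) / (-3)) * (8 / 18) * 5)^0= 80 / 3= 26.67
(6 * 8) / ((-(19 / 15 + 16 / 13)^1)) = -9360 / 487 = -19.22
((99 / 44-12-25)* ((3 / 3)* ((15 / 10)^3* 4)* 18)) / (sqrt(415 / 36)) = -101331* sqrt(415) / 830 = -2487.07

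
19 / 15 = 1.27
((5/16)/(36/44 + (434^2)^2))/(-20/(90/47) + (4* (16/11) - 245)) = -1089/30862212035599568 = -0.00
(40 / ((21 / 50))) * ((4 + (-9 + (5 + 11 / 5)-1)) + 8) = 18400 / 21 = 876.19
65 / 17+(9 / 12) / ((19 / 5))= 4.02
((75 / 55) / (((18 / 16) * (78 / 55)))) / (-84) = -25 / 2457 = -0.01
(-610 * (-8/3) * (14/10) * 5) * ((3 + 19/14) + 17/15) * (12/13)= 2250656/39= 57709.13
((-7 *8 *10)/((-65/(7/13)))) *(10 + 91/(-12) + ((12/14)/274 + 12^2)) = 47179972/69459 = 679.25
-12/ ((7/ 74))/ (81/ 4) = -1184/ 189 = -6.26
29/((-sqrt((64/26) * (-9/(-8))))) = -29 * sqrt(13)/6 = -17.43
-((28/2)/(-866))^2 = -0.00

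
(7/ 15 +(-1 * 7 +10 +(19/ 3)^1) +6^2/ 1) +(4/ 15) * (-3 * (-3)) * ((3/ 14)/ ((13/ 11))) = 21037/ 455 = 46.24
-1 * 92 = -92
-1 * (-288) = 288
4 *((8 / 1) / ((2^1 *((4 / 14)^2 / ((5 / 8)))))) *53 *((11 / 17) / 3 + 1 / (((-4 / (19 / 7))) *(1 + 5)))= 543515 / 816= 666.07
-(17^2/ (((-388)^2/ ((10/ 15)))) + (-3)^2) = -2032633/ 225816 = -9.00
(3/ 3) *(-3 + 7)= 4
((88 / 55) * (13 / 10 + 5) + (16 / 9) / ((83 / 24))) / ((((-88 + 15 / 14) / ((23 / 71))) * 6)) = -0.01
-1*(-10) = 10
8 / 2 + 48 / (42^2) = 592 / 147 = 4.03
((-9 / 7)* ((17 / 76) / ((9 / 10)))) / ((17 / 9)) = -45 / 266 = -0.17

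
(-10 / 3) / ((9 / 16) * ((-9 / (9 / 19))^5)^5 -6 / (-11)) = 352 / 5528743843882411718474610850661583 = 0.00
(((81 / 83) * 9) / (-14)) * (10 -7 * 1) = -2187 / 1162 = -1.88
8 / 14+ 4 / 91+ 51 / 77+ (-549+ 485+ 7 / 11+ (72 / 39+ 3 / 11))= -59.97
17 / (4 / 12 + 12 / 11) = 561 / 47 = 11.94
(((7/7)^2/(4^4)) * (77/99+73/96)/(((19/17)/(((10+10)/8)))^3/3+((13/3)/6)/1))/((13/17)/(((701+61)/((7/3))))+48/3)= 5286346853625/10587390873049088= 0.00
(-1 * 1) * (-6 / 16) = 3 / 8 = 0.38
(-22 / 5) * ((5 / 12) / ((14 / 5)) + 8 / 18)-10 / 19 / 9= -7099 / 2660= -2.67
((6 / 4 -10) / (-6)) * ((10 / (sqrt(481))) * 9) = 5.81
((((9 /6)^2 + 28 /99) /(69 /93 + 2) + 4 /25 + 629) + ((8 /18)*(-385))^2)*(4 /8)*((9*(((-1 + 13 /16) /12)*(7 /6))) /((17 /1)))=-18654303227 /129254400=-144.32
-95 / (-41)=2.32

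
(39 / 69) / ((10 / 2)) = 13 / 115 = 0.11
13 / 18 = 0.72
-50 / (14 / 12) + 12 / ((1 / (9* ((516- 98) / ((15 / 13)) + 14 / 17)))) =23306676 / 595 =39170.88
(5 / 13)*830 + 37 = 4631 / 13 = 356.23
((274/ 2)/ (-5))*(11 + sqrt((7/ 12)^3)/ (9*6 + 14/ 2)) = -1507/ 5 -959*sqrt(21)/ 21960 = -301.60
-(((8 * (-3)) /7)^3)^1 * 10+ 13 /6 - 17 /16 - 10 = 6489059 /16464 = 394.14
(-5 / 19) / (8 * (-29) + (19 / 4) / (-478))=0.00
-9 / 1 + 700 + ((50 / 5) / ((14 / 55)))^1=5112 / 7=730.29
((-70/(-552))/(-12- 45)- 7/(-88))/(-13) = -26761/4499352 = -0.01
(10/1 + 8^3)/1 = 522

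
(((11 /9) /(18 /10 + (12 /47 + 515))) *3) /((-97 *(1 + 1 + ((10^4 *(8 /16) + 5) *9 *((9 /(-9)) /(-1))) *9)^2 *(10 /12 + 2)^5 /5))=-8375400 /687612414037769907345817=-0.00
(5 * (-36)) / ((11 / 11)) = -180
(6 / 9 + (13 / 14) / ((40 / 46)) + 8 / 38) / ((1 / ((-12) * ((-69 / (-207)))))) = -31043 / 3990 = -7.78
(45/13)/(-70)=-0.05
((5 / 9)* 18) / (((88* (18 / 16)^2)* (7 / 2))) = 160 / 6237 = 0.03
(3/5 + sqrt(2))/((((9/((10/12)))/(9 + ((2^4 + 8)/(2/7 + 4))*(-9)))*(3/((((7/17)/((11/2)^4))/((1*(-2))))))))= 644/3733455 + 644*sqrt(2)/2240073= 0.00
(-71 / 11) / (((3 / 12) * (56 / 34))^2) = -20519 / 539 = -38.07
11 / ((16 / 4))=11 / 4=2.75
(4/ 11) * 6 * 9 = 216/ 11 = 19.64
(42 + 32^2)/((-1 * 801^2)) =-1066/641601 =-0.00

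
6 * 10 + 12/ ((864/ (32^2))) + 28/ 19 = 12944/ 171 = 75.70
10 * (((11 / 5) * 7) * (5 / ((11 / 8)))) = 560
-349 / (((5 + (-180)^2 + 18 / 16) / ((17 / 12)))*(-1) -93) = 11866 / 780909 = 0.02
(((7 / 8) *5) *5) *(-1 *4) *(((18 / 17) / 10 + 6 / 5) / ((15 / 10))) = -1295 / 17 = -76.18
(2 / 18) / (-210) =-1 / 1890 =-0.00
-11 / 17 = -0.65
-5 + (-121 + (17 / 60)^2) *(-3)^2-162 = -502111 / 400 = -1255.28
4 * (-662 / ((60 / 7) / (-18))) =27804 / 5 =5560.80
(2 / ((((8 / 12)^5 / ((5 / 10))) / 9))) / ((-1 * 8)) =-2187 / 256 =-8.54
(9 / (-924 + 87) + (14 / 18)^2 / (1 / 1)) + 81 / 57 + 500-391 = 5296426 / 47709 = 111.02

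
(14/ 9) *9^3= 1134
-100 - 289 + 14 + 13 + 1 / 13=-4705 / 13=-361.92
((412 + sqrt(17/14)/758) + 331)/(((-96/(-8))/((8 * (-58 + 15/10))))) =-83959/3- 113 * sqrt(238)/31836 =-27986.39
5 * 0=0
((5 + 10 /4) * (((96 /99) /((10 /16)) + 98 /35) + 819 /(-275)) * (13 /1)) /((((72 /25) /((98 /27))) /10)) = 1640275 /972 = 1687.53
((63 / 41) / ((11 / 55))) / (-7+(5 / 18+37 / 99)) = -20790 / 17179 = -1.21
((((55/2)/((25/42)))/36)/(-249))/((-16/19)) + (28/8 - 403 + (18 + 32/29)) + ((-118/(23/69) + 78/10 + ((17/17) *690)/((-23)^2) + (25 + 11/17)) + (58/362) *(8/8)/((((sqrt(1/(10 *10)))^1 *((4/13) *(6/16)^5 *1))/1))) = 2.54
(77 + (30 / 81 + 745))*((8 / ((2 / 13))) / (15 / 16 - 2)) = -18473728 / 459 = -40247.77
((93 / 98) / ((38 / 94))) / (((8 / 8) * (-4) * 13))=-0.05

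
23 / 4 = 5.75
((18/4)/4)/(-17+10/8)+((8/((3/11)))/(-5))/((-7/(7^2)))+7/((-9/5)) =23377/630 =37.11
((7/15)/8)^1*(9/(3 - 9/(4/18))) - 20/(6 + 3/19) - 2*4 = -658819/58500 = -11.26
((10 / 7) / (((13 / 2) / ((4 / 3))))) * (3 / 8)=0.11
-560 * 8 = -4480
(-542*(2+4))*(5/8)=-4065/2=-2032.50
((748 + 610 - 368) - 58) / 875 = 1.07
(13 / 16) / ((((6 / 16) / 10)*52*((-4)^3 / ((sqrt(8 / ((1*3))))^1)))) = -5*sqrt(6) / 1152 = -0.01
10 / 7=1.43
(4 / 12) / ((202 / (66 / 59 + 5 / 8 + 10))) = 5543 / 286032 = 0.02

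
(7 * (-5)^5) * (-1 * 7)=153125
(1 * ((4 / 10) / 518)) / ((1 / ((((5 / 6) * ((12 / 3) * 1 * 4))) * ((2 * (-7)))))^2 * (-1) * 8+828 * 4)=1120 / 4803724467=0.00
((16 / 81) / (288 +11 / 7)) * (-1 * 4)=-448 / 164187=-0.00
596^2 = 355216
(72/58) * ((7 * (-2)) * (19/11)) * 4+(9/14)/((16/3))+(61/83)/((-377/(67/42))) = -119.96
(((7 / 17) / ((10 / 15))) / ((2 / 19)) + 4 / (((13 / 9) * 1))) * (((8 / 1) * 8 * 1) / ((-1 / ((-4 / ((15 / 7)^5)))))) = 547504832 / 11188125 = 48.94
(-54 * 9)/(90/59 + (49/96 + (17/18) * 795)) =-917568/1421417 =-0.65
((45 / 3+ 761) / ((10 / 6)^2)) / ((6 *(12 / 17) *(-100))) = -1649 / 2500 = -0.66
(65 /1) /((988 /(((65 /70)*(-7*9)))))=-585 /152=-3.85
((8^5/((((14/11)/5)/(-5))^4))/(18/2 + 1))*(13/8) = 1903330000000/2401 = 792723865.06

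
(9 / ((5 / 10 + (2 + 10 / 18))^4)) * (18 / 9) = 1889568 / 9150625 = 0.21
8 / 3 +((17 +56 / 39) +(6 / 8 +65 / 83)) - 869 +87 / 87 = -10945777 / 12948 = -845.36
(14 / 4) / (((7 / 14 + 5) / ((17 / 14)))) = 17 / 22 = 0.77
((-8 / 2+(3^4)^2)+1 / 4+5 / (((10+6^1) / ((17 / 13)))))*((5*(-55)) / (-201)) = 375098075 / 41808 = 8971.92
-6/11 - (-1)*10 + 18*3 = 698/11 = 63.45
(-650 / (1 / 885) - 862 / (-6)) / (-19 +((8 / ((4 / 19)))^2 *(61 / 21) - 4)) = -12077233 / 87601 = -137.87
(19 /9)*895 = 17005 /9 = 1889.44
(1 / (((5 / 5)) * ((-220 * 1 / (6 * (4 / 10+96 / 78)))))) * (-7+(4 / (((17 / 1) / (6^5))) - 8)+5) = -4918506 / 60775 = -80.93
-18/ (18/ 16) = -16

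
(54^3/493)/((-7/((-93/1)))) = 14644152/3451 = 4243.45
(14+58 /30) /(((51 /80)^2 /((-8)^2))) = 19578880 /7803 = 2509.15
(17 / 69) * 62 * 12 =183.30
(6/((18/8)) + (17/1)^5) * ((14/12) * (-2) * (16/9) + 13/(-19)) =-10559496341/1539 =-6861271.18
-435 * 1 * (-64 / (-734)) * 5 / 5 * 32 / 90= -14848 / 1101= -13.49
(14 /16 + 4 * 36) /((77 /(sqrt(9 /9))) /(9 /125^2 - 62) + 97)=1.51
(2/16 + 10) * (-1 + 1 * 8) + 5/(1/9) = 927/8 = 115.88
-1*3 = -3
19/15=1.27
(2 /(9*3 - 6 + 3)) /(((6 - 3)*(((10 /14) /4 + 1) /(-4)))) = -28 /297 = -0.09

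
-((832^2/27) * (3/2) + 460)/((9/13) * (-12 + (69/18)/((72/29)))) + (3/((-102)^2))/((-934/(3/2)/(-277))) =157318093683355/29262137808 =5376.17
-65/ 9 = -7.22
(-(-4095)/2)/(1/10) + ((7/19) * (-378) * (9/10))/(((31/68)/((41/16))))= 232896321/11780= 19770.49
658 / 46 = 329 / 23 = 14.30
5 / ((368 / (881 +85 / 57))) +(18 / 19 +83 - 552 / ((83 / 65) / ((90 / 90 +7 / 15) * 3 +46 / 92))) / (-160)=430108267 / 17410080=24.70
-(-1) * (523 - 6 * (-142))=1375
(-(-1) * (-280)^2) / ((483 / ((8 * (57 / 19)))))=3895.65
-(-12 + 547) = -535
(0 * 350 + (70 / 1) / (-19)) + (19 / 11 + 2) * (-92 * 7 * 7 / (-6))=1753556 / 627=2796.74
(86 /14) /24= 43 /168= 0.26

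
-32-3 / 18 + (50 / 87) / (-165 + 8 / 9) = -8267669 / 256998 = -32.17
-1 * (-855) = 855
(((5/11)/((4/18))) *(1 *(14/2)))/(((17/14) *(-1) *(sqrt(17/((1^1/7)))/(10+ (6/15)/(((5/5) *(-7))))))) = -3132 *sqrt(119)/3179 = -10.75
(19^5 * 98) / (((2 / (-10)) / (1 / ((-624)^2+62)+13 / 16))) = -985800029.86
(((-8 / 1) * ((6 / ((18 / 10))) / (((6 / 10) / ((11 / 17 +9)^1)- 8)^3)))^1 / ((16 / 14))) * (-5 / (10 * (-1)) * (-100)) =-1929788000000 / 827301990687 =-2.33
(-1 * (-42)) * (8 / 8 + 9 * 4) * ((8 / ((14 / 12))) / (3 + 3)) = 1776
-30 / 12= -5 / 2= -2.50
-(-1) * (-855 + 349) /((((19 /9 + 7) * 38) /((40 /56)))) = -11385 /10906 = -1.04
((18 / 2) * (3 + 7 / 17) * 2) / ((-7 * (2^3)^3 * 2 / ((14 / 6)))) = -87 / 4352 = -0.02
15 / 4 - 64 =-241 / 4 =-60.25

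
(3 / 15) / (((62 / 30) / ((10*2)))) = 60 / 31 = 1.94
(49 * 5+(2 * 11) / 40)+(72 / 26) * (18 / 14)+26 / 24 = 683029 / 2730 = 250.19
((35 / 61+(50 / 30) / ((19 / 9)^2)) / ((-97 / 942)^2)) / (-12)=-1543273890 / 207195589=-7.45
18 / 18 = 1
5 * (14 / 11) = 70 / 11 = 6.36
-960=-960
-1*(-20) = 20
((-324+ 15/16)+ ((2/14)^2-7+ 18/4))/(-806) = 255225/631904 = 0.40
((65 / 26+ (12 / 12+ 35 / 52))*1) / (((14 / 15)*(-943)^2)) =465 / 92481896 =0.00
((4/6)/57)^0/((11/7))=7/11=0.64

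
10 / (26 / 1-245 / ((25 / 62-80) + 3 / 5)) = 0.34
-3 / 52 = -0.06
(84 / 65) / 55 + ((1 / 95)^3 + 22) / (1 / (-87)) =-234662383911 / 122604625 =-1913.98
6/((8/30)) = 45/2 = 22.50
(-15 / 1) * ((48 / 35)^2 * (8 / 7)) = -55296 / 1715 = -32.24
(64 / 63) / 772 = 16 / 12159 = 0.00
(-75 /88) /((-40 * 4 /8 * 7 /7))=15 /352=0.04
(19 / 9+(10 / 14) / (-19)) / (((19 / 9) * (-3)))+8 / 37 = -31186 / 280497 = -0.11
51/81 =17/27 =0.63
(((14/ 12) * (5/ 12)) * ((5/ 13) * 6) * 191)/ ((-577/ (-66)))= 367675/ 15002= 24.51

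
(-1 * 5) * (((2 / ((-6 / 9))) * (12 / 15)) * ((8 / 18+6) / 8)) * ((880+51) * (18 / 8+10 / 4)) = 512981 / 12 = 42748.42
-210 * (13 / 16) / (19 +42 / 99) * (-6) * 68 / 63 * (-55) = -2005575 / 641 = -3128.82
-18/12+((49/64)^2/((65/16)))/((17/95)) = -39245/56576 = -0.69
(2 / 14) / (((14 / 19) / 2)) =19 / 49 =0.39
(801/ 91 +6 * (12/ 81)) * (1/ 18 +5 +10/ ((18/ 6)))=1198487/ 14742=81.30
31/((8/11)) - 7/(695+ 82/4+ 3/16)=42.62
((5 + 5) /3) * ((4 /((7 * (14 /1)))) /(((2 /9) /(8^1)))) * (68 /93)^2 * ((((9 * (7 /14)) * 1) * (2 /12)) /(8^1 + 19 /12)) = 221952 /1083047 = 0.20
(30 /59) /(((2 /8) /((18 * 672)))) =1451520 /59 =24602.03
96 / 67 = 1.43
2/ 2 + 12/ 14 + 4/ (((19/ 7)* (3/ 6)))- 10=-691/ 133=-5.20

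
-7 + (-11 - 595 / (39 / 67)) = -40567 / 39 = -1040.18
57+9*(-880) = -7863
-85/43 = -1.98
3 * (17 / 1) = 51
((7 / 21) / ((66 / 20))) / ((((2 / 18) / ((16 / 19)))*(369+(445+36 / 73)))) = 5840 / 6213361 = 0.00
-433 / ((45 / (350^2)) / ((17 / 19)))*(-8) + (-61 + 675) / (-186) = 44725418501 / 5301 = 8437166.29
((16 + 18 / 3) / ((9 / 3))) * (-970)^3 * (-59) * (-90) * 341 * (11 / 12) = -11109051192635000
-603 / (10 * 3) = -201 / 10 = -20.10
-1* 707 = -707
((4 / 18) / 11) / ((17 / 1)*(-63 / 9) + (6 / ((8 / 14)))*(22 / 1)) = 1 / 5544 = 0.00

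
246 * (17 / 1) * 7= 29274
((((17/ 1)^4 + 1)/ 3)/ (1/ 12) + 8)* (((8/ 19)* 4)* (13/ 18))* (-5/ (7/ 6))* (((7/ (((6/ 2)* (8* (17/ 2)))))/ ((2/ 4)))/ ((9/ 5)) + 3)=-5291362.90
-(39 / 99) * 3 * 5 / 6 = -65 / 66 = -0.98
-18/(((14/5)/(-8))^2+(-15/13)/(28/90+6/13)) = 813600/61963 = 13.13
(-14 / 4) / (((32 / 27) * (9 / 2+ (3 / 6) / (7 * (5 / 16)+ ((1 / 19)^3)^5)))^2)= -1440687160133499298498878576153850282583475183 / 12928078399198517738008706525766329513254281728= -0.11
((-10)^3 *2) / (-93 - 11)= 250 / 13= 19.23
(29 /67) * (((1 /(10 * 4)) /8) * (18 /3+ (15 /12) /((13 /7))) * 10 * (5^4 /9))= 6289375 /1003392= 6.27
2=2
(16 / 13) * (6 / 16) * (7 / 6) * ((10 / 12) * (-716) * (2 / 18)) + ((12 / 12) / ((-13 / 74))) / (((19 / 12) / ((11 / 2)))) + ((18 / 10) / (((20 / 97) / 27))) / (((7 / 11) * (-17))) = -6131407189 / 79361100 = -77.26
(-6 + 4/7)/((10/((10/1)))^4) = -38/7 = -5.43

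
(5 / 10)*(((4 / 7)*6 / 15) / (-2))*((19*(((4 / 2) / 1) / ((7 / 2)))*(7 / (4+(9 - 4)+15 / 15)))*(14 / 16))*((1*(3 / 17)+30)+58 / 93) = -185041 / 15810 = -11.70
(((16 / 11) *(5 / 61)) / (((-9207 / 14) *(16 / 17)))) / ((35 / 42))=-476 / 2059299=-0.00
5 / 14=0.36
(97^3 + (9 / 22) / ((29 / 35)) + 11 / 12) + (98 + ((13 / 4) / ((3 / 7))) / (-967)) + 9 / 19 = 16049249884771 / 17582961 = 912772.88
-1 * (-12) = 12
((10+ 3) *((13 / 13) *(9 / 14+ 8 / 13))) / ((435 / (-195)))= -2977 / 406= -7.33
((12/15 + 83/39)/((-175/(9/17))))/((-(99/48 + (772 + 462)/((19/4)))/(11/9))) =1909424/46179690375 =0.00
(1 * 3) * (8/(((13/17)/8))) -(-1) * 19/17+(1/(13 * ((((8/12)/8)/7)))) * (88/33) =59543/221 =269.43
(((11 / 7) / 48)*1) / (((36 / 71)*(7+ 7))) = 781 / 169344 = 0.00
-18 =-18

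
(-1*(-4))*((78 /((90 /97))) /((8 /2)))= 84.07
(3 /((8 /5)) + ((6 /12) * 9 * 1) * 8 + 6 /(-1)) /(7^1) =4.55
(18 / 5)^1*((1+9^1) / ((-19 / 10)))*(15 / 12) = -450 / 19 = -23.68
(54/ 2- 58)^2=961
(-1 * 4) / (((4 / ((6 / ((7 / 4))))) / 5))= -120 / 7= -17.14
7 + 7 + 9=23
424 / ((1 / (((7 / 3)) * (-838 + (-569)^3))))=-182255824632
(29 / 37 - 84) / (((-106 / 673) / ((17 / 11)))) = 35226839 / 43142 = 816.53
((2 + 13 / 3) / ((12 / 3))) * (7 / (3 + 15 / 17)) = 2261 / 792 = 2.85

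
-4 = -4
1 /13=0.08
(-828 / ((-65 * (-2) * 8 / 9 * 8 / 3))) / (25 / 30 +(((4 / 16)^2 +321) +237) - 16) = -729 / 147290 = -0.00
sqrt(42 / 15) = sqrt(70) / 5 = 1.67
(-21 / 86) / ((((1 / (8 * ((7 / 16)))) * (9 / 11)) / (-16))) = 2156 / 129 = 16.71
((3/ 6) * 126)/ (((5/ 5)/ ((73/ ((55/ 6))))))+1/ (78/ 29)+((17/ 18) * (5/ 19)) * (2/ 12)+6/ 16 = 1474508003/ 2934360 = 502.50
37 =37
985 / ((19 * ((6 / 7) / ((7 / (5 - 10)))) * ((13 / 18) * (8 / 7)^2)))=-1418991 / 15808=-89.76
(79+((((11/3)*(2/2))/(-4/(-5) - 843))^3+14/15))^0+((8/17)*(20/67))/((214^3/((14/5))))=1395324033/1395323977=1.00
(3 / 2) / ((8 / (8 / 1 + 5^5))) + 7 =9511 / 16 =594.44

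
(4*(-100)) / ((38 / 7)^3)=-17150 / 6859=-2.50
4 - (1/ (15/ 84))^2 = -684/ 25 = -27.36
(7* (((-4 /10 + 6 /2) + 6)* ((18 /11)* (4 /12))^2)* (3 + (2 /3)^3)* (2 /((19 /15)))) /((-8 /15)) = -401835 /2299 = -174.79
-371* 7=-2597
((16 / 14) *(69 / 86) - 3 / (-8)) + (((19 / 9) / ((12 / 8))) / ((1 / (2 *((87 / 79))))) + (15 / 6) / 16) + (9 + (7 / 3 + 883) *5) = 30408153355 / 6848352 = 4440.21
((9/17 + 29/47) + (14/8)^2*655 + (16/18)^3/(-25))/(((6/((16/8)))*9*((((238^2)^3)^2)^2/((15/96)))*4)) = 467620728817/175705355011400600473885359795938363475988561748657916987822707834880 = 0.00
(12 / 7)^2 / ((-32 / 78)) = -351 / 49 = -7.16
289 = 289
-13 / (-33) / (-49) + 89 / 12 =15973 / 2156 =7.41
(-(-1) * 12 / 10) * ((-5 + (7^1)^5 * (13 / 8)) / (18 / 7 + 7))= 4587471 / 1340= 3423.49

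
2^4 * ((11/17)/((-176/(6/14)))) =-3/119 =-0.03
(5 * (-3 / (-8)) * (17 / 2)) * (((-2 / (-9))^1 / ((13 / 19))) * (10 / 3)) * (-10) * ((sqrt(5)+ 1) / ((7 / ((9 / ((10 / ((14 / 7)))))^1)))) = -143.58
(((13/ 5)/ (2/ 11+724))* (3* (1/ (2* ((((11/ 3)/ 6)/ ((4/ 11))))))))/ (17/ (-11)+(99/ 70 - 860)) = -156/ 41872141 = -0.00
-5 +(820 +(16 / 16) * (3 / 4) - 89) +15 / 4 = 1461 / 2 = 730.50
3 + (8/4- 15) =-10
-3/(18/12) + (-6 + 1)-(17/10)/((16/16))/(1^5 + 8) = -7.19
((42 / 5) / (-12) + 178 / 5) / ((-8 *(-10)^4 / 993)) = -346557 / 800000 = -0.43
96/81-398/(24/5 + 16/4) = -26161/594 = -44.04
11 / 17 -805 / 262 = -10803 / 4454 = -2.43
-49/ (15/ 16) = -784/ 15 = -52.27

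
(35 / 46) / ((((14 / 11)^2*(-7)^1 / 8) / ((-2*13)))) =15730 / 1127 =13.96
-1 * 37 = -37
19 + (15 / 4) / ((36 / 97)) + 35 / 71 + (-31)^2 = 3375955 / 3408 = 990.60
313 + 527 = 840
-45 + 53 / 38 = -1657 / 38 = -43.61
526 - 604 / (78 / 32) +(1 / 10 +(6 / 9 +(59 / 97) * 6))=10691563 / 37830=282.62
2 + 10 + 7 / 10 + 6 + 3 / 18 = 283 / 15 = 18.87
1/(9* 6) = 1/54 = 0.02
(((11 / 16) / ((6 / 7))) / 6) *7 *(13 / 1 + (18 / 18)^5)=3773 / 288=13.10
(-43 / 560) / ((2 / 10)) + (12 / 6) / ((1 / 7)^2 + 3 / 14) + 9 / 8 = 23861 / 2576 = 9.26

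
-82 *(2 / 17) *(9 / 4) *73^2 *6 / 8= -5899203 / 68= -86752.99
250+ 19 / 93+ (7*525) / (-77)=207134 / 1023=202.48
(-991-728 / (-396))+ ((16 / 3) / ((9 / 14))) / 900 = -66100109 / 66825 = -989.15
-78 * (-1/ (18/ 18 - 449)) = -39/ 224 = -0.17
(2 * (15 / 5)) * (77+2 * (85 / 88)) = 10419 / 22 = 473.59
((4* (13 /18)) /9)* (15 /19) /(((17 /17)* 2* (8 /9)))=65 /456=0.14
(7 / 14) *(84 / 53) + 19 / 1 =1049 / 53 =19.79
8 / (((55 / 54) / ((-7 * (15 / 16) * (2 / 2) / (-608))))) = 567 / 6688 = 0.08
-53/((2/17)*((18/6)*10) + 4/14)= -6307/454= -13.89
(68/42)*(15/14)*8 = 680/49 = 13.88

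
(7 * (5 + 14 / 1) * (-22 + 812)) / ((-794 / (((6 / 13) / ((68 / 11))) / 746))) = -1733655 / 130903604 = -0.01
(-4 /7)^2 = 16 /49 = 0.33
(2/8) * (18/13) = 9/26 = 0.35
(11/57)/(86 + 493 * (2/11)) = 121/110124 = 0.00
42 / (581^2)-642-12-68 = -34817000 / 48223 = -722.00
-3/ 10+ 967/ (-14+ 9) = -1937/ 10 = -193.70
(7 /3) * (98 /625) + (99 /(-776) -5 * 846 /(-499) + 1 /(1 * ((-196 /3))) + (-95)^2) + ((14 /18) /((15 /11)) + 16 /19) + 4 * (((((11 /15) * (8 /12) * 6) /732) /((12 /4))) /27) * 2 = 90527996269703889307 /10019575647585000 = 9035.11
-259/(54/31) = -8029/54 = -148.69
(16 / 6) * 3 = 8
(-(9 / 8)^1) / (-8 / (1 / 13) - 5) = 9 / 872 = 0.01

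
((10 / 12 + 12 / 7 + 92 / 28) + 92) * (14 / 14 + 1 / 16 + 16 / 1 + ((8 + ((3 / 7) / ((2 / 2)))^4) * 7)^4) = 978475518.27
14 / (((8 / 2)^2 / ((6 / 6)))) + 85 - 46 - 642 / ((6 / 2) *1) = -1393 / 8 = -174.12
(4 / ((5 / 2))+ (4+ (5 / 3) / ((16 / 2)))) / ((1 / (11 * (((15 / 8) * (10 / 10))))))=7667 / 64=119.80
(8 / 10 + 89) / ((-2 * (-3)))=449 / 30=14.97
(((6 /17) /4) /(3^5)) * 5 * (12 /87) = 10 /39933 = 0.00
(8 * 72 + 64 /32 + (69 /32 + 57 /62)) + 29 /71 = 40955085 /70432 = 581.48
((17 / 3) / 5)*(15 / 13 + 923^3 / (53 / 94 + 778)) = 960896928449 / 839475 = 1144640.32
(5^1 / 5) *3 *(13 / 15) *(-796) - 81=-10753 / 5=-2150.60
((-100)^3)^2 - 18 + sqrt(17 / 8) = sqrt(34) / 4 + 999999999982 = 999999999983.46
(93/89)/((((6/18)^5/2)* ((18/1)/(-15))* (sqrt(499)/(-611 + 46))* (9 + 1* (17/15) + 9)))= 319210875* sqrt(499)/12745957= 559.44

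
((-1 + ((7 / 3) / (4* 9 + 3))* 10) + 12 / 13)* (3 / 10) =61 / 390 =0.16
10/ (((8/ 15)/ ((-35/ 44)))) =-2625/ 176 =-14.91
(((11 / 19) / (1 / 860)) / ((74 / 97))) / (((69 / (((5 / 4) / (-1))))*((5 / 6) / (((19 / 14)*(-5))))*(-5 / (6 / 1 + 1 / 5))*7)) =-1422311 / 83398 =-17.05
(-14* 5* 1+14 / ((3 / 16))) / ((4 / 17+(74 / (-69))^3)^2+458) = 72772814637621 / 7157670992289653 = 0.01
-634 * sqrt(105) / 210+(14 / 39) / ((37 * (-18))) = -30.94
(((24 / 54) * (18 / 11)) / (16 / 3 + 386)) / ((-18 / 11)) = -0.00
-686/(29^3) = -686/24389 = -0.03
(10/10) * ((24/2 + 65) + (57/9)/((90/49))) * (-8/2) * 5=-43442/27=-1608.96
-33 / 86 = -0.38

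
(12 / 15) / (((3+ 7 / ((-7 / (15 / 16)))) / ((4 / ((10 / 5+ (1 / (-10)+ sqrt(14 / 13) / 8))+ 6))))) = 4206592 / 21413337 - 5120 * sqrt(182) / 21413337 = 0.19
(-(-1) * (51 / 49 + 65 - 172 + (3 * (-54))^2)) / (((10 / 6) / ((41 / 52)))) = 39383493 / 3185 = 12365.30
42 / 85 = 0.49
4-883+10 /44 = -19333 /22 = -878.77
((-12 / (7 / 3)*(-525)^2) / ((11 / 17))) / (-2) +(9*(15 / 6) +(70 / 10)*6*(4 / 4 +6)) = 24104463 / 22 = 1095657.41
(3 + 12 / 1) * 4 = 60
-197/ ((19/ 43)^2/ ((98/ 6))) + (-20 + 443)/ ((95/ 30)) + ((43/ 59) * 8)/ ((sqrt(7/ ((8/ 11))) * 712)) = -17703731/ 1083 + 86 * sqrt(154)/ 404327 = -16346.93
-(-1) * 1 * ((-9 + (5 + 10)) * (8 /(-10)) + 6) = 6 /5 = 1.20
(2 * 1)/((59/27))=54/59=0.92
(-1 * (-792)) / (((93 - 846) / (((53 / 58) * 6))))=-41976 / 7279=-5.77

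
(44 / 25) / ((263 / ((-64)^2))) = 180224 / 6575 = 27.41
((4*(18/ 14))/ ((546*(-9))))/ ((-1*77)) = 2/ 147147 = 0.00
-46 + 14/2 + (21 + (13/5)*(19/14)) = -14.47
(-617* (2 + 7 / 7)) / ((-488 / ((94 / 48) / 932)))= 28999 / 3638528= 0.01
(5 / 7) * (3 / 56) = 15 / 392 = 0.04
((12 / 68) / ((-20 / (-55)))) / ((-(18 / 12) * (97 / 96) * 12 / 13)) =-572 / 1649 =-0.35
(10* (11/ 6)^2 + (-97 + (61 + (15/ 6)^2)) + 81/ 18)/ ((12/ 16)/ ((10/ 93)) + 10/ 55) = 33110/ 28341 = 1.17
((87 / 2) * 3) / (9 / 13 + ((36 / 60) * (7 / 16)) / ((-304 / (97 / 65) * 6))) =31737600 / 168317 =188.56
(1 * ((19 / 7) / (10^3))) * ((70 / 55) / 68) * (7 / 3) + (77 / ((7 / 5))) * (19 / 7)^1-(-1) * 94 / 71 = 83985132101 / 557634000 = 150.61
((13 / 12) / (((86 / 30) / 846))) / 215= 5499 / 3698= 1.49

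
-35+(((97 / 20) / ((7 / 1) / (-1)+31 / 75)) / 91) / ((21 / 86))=-22048315 / 629356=-35.03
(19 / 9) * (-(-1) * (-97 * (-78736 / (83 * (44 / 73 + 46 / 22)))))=72116.91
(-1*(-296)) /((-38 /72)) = -10656 /19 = -560.84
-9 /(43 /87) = -783 /43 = -18.21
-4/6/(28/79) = -1.88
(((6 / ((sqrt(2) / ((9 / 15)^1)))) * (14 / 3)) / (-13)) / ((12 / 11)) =-0.84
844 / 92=9.17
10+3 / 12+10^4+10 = 40081 / 4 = 10020.25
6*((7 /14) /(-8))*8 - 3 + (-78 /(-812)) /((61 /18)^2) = -4525860 /755363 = -5.99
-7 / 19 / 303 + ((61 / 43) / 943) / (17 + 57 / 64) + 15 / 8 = 4006921985519 / 2138315831880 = 1.87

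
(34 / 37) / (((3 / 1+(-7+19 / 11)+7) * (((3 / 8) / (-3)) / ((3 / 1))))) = -2244 / 481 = -4.67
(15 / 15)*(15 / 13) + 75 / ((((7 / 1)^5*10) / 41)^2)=16948580499 / 14688712948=1.15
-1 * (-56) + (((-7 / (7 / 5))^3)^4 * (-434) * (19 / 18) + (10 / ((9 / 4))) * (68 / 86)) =-14427815747531 / 129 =-111843532926.60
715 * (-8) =-5720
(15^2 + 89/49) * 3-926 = -245.55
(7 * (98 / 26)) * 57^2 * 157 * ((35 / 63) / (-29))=-97201055 / 377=-257827.73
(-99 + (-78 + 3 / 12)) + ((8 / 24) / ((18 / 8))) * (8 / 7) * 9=-14719 / 84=-175.23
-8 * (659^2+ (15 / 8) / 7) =-24319751 / 7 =-3474250.14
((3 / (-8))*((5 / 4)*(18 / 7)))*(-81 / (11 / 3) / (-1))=-32805 / 1232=-26.63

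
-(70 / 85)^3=-2744 / 4913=-0.56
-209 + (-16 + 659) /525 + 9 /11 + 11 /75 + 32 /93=-7392526 /35805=-206.47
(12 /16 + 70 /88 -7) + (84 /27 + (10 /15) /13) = -2950 /1287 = -2.29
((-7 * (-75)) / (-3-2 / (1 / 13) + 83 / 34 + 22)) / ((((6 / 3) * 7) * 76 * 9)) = -85 / 7068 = -0.01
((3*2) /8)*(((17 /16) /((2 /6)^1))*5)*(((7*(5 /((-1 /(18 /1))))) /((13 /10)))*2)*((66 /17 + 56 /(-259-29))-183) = 864194625 /416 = 2077390.93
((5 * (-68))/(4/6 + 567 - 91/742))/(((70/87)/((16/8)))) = -1881288/1263353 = -1.49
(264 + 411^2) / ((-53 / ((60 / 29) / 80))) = -507555 / 6148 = -82.56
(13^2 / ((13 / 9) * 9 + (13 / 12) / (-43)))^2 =169.66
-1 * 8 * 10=-80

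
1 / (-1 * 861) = -1 / 861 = -0.00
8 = 8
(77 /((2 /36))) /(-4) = -693 /2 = -346.50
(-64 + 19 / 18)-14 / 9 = -129 / 2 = -64.50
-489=-489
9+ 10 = 19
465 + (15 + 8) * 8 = 649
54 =54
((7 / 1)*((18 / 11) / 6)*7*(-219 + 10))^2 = 7800849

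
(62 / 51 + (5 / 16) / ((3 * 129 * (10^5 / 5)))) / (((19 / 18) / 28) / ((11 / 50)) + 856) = 39414145309 / 27758198672000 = 0.00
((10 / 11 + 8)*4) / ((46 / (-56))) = -10976 / 253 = -43.38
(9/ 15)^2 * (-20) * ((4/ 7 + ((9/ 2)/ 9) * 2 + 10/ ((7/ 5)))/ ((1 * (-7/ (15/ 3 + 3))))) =17568/ 245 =71.71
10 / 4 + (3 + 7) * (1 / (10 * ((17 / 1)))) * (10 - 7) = 91 / 34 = 2.68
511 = 511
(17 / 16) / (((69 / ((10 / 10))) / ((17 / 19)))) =289 / 20976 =0.01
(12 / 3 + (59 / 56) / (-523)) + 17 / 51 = 380567 / 87864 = 4.33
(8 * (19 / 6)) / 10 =38 / 15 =2.53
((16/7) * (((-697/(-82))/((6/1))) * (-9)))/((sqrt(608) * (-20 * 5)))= 51 * sqrt(38)/26600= 0.01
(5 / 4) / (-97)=-5 / 388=-0.01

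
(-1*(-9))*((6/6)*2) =18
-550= -550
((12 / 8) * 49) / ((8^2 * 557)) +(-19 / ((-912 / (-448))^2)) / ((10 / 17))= -7.79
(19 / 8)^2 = 361 / 64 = 5.64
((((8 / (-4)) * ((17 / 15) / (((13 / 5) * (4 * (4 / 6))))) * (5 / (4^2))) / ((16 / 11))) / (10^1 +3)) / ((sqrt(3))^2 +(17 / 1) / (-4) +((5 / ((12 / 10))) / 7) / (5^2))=19635 / 4456192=0.00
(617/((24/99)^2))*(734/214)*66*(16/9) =904170927/214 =4225097.79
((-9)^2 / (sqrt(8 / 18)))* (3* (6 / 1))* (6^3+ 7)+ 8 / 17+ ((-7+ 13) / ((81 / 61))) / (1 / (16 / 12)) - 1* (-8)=671584237 / 1377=487715.50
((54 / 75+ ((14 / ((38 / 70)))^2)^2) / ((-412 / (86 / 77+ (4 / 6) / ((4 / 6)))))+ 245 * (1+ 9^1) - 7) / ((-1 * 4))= -799388967613 / 18792288200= -42.54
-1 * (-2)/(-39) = -0.05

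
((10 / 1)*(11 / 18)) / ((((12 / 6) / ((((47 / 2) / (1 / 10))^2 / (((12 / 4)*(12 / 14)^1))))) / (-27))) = -21261625 / 12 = -1771802.08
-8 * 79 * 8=-5056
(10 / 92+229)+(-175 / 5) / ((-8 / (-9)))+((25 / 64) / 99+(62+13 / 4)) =37158839 / 145728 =254.99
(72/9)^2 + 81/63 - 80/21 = 1291/21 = 61.48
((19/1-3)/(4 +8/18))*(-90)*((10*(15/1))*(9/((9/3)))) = -145800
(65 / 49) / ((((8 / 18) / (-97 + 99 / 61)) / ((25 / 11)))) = -42544125 / 65758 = -646.98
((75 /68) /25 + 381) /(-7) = -25911 /476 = -54.43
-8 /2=-4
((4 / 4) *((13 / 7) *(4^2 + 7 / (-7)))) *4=780 / 7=111.43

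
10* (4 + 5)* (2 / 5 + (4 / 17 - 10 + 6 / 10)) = -13410 / 17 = -788.82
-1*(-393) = 393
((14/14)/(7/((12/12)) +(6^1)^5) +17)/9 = 44104/23349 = 1.89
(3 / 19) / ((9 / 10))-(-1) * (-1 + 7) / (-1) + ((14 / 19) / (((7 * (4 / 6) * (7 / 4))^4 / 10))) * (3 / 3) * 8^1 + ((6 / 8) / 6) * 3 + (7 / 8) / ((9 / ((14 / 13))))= -5.33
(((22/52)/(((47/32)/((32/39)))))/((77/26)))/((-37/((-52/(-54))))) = -2048/986013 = -0.00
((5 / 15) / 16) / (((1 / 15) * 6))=5 / 96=0.05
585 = 585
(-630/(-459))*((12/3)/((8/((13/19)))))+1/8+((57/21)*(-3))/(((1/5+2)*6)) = -13327/596904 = -0.02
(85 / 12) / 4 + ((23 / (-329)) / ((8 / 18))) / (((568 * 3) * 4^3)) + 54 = 8004101297 / 143517696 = 55.77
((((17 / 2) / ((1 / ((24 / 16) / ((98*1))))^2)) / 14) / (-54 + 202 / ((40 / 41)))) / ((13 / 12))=2295 / 2675203804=0.00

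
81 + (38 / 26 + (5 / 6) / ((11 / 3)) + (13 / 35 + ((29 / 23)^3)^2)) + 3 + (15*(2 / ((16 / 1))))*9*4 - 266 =-80331734207924 / 740919624445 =-108.42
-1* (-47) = 47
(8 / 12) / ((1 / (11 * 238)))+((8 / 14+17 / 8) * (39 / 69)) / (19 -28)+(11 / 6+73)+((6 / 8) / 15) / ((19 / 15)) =400859465 / 220248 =1820.04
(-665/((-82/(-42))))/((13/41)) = -13965/13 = -1074.23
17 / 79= 0.22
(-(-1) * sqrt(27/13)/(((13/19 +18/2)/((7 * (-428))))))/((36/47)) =-668857 * sqrt(39)/7176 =-582.08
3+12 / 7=33 / 7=4.71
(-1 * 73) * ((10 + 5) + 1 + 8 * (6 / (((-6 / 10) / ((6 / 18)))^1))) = 2336 / 3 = 778.67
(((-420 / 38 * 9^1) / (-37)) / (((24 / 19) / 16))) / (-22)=-630 / 407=-1.55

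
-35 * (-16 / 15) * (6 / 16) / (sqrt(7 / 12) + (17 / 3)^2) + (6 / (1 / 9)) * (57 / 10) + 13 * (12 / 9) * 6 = 137643617 / 333895-756 * sqrt(21) / 333895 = 412.23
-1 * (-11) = 11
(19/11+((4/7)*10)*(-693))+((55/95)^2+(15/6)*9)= -31255245/7942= -3935.44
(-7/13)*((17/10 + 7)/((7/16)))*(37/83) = -25752/5395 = -4.77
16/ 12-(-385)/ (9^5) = 79117/ 59049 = 1.34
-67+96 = 29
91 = 91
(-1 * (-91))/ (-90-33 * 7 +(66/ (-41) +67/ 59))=-220129/ 777646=-0.28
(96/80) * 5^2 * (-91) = -2730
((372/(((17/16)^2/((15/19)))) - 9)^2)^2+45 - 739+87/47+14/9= 1529939294208152551217190862/384544090953201303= 3978579648.48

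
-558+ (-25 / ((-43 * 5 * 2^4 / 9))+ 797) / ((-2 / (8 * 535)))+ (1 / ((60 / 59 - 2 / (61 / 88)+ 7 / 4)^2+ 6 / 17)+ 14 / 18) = -3414616515634137799 / 2001211751052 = -1706274.47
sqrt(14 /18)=sqrt(7) /3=0.88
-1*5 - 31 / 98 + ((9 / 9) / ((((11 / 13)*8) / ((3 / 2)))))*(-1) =-47759 / 8624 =-5.54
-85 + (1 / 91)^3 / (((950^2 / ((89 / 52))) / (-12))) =-751508099387767 / 8841271757500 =-85.00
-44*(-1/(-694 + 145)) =-44/549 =-0.08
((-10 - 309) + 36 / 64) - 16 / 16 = -5111 / 16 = -319.44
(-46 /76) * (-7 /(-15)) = -161 /570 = -0.28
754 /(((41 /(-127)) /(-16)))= 1532128 /41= 37368.98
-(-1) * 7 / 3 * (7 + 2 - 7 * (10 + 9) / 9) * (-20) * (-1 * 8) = -2157.04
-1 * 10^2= -100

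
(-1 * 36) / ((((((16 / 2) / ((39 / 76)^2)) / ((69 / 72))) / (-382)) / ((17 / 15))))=113589801 / 231040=491.65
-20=-20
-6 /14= -3 /7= -0.43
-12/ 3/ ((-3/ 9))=12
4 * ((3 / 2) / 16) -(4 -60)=451 / 8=56.38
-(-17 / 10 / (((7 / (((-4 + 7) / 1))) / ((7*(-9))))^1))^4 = -44386483761 / 10000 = -4438648.38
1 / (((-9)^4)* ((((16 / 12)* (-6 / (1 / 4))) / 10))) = -5 / 104976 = -0.00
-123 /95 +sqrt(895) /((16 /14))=-123 /95 +7 * sqrt(895) /8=24.88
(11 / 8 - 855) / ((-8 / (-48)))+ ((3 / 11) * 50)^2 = -2388927 / 484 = -4935.80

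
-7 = -7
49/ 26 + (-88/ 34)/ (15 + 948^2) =748631783/ 397233798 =1.88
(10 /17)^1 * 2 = 20 /17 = 1.18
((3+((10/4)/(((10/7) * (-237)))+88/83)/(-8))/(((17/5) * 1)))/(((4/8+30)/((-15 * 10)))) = -225696625/54396872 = -4.15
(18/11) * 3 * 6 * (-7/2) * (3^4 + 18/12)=-8505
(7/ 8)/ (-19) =-7/ 152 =-0.05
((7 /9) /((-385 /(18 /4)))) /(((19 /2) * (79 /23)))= -23 /82555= -0.00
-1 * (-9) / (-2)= -9 / 2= -4.50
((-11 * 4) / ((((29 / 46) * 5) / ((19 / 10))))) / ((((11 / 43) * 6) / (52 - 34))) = -225492 / 725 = -311.02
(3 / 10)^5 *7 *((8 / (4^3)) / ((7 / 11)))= 2673 / 800000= 0.00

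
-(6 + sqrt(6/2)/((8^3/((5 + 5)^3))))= -9.38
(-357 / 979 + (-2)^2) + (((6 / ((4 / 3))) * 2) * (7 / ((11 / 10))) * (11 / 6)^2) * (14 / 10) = 534799 / 1958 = 273.14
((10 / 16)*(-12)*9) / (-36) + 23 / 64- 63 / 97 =9839 / 6208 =1.58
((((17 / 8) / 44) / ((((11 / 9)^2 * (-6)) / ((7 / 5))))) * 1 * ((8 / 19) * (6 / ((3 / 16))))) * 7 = -0.71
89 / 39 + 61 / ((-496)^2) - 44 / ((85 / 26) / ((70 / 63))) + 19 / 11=-58910640805 / 5382584064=-10.94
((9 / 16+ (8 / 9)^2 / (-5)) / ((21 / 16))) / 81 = 2621 / 688905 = 0.00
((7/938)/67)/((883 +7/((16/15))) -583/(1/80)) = -8/3285979423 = -0.00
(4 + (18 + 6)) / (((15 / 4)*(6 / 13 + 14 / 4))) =2912 / 1545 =1.88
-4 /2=-2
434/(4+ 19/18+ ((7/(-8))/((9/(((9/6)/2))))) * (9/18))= 35712/413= 86.47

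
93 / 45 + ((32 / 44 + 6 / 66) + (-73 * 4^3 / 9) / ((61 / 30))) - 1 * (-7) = -2470109 / 10065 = -245.42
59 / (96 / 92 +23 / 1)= 1357 / 553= 2.45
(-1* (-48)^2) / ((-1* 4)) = 576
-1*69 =-69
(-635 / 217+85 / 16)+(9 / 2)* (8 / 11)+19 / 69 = 15638411 / 2635248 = 5.93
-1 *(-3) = 3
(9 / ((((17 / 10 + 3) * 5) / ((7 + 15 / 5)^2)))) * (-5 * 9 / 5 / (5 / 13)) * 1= -42120 / 47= -896.17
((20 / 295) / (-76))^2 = 1 / 1256641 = 0.00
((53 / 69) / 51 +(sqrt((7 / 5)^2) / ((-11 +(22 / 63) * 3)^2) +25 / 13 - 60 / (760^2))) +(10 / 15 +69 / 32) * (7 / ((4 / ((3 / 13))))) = 3954592003979 / 1278895812480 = 3.09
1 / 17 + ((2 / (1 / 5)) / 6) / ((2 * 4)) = 109 / 408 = 0.27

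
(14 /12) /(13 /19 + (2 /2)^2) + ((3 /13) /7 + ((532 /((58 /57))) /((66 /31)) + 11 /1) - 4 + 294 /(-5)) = 5420189213 /27867840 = 194.50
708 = 708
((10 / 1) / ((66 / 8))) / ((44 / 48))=160 / 121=1.32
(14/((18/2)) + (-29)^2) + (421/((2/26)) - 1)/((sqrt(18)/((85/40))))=7583/9 + 1938 *sqrt(2)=3583.30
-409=-409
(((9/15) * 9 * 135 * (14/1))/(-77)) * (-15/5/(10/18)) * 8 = 5725.96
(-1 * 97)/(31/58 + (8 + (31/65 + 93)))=-365690/384583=-0.95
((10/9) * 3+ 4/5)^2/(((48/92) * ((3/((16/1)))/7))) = 1222.49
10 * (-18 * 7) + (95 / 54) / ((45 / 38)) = -305819 / 243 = -1258.51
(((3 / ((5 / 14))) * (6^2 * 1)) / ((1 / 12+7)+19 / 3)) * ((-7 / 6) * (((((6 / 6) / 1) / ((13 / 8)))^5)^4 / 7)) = -0.00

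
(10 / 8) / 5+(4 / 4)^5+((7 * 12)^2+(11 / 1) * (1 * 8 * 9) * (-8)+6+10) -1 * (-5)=2969 / 4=742.25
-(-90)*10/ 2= 450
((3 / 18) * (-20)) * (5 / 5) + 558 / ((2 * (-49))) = -1327 / 147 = -9.03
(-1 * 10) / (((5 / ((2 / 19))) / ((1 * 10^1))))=-40 / 19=-2.11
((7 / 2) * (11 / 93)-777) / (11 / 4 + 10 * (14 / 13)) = -3755570 / 65379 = -57.44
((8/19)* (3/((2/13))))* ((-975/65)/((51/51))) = -2340/19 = -123.16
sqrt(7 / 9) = sqrt(7) / 3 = 0.88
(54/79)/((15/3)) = 54/395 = 0.14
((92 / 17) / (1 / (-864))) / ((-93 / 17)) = 26496 / 31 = 854.71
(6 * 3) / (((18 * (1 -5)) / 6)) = -3 / 2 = -1.50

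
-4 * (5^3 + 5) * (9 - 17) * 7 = 29120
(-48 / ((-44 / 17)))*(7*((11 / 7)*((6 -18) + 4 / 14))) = -16728 / 7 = -2389.71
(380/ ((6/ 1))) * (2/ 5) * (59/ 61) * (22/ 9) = 98648/ 1647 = 59.90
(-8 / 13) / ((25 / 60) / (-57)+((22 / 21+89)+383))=-38304 / 29443921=-0.00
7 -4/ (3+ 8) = 73/ 11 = 6.64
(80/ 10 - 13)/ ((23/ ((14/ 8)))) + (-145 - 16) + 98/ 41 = -599711/ 3772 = -158.99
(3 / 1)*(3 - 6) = -9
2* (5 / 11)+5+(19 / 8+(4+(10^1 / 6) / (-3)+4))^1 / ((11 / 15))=19.30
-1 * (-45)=45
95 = 95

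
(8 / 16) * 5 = 5 / 2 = 2.50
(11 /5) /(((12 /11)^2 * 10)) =1331 /7200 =0.18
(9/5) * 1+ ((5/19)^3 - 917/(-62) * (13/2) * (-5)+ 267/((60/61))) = -88205849/425258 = -207.42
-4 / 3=-1.33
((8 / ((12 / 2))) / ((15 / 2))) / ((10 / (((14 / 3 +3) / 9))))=92 / 6075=0.02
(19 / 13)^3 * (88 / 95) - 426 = -4647842 / 10985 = -423.11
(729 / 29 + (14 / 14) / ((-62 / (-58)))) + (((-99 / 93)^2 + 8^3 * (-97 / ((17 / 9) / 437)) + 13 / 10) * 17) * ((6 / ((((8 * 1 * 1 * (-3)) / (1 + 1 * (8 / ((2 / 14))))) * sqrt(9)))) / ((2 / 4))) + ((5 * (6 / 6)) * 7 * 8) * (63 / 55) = 11377145245922789 / 6131180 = 1855620817.84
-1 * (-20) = 20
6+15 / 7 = 57 / 7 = 8.14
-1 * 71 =-71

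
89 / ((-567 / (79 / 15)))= -7031 / 8505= -0.83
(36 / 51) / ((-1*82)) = -6 / 697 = -0.01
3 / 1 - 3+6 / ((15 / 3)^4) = 6 / 625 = 0.01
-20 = -20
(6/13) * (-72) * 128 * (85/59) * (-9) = 42301440/767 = 55151.81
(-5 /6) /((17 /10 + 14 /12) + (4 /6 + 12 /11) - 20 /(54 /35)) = 2475 /24766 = 0.10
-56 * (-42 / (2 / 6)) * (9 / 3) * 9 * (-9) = -1714608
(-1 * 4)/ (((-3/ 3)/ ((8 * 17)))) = 544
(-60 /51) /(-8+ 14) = -10 /51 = -0.20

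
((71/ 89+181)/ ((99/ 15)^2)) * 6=25.04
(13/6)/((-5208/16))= -13/1953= -0.01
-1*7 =-7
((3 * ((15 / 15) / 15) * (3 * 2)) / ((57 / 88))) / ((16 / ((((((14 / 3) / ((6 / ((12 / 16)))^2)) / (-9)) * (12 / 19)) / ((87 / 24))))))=-77 / 471105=-0.00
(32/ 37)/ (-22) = -16/ 407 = -0.04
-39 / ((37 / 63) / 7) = -17199 / 37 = -464.84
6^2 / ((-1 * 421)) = -36 / 421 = -0.09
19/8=2.38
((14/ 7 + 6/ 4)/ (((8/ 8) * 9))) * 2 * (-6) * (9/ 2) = -21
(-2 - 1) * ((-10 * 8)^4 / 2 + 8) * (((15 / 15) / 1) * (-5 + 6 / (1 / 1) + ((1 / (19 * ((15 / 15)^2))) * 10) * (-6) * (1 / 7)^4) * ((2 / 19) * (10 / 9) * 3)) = -18660973689440 / 866761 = -21529549.31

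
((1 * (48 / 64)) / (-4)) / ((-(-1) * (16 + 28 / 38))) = -19 / 1696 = -0.01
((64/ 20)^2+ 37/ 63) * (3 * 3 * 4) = 68212/ 175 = 389.78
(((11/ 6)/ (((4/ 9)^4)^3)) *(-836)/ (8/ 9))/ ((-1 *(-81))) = -24048352013697/ 67108864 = -358348.37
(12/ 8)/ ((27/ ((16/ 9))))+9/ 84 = 467/ 2268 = 0.21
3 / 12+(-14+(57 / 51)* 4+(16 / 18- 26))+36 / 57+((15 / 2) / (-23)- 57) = -91.09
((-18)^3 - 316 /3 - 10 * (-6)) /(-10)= 8816 /15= 587.73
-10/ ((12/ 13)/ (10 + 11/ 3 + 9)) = -2210/ 9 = -245.56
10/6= 5/3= 1.67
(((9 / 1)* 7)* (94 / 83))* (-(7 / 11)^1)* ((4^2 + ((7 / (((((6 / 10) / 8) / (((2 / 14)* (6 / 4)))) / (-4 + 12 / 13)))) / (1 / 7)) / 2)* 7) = 752141376 / 11869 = 63370.24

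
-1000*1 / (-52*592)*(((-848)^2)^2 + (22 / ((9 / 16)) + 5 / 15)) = 581749383212375 / 34632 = 16798030238.29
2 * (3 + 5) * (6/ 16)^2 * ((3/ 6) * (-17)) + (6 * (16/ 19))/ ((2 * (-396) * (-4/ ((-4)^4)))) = -93883/ 5016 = -18.72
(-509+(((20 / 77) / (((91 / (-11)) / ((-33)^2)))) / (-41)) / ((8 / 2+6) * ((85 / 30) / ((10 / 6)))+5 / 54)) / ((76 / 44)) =-134956506289 / 458013829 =-294.66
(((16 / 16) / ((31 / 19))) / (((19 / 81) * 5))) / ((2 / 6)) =243 / 155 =1.57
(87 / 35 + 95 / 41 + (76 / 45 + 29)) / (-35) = -18335 / 18081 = -1.01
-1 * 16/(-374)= 8/187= 0.04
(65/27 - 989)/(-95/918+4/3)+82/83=-75079858/93707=-801.22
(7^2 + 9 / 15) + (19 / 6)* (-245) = -21787 / 30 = -726.23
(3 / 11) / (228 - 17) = 0.00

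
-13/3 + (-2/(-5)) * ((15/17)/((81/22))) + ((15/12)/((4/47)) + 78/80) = 419527/36720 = 11.43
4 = 4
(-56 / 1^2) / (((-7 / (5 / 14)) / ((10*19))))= 3800 / 7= 542.86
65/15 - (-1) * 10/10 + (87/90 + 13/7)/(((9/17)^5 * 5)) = 1172649601/62001450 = 18.91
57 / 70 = 0.81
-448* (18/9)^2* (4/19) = -7168/19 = -377.26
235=235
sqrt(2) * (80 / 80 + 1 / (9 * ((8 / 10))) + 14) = 545 * sqrt(2) / 36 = 21.41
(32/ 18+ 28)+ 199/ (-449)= 118541/ 4041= 29.33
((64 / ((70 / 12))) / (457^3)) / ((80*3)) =8 / 16702698775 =0.00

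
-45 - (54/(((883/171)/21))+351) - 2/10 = -2718793/4415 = -615.81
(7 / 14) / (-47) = -1 / 94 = -0.01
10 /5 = 2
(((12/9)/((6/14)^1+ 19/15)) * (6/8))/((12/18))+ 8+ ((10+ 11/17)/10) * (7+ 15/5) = 118207/6052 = 19.53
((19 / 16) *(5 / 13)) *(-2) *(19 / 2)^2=-34295 / 416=-82.44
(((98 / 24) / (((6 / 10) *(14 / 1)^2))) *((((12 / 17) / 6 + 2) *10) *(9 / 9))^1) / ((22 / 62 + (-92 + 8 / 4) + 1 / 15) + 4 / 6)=-11625 / 1405696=-0.01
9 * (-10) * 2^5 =-2880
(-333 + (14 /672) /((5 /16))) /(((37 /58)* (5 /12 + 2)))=-39952 /185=-215.96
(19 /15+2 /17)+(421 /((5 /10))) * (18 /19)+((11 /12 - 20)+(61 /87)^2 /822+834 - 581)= 20759036474939 /20096149140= 1032.99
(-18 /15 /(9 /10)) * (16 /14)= -32 /21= -1.52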